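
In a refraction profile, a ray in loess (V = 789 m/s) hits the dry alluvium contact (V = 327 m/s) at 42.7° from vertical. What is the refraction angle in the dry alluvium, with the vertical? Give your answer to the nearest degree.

16°

Snell's law: sin θ₂ = (V₂/V₁)·sin θ₁ = (327/789)·sin 42.7° = 0.2811.
θ₂ = arcsin 0.2811 = 16.32° from the normal.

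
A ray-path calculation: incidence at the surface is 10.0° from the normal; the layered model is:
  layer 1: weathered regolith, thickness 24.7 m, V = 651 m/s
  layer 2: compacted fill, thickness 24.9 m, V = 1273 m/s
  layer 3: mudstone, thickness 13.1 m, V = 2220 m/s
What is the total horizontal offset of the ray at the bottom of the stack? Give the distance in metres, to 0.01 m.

22.97 m

p = sin θ₁/V₁ = sin 10.0°/651 = 2.6674e-04 s/m is conserved through the stack.
Layer 1: θ = 10.00°; offset = 24.7·tan 10.00° = 4.3553 m.
Layer 2: sin θ = p·1273 = 0.3396 → θ = 19.85°; offset = 24.9·tan 19.85° = 8.9892 m.
Layer 3: sin θ = p·2220 = 0.5922 → θ = 36.31°; offset = 13.1·tan 36.31° = 9.6267 m.
Σ offsets = 22.9711 m.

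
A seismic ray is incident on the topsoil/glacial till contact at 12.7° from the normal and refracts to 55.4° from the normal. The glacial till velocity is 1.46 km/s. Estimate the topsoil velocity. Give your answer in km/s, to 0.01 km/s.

Snell's law: sin 12.7°/V₁ = sin 55.4°/V₂.
V₁ = V₂·sin 12.7°/sin 55.4° = 1.46 × 0.2671 = 0.39 km/s.

0.39 km/s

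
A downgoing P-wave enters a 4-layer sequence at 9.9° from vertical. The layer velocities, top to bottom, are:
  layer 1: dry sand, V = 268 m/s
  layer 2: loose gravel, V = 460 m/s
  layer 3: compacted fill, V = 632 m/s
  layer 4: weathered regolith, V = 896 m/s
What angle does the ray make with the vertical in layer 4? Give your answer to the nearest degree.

Snell's law across each interface conserves sin θ / V, so sin θ_4 = V_4·sin θ₁/V₁.
sin θ_4 = 896 × sin 9.9° / 268 = 0.5748.
θ_4 = arcsin 0.5748 = 35.09°.

35°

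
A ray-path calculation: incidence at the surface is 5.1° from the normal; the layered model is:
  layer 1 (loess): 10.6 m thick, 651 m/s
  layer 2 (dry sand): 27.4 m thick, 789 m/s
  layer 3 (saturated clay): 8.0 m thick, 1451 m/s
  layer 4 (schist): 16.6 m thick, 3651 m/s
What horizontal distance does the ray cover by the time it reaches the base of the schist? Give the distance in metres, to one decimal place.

p = sin θ₁/V₁ = sin 5.1°/651 = 1.3655e-04 s/m is conserved through the stack.
Layer 1: θ = 5.10°; offset = 10.6·tan 5.10° = 0.946 m.
Layer 2: sin θ = p·789 = 0.1077 → θ = 6.18°; offset = 27.4·tan 6.18° = 2.969 m.
Layer 3: sin θ = p·1451 = 0.1981 → θ = 11.43°; offset = 8.0·tan 11.43° = 1.617 m.
Layer 4: sin θ = p·3651 = 0.4985 → θ = 29.90°; offset = 16.6·tan 29.90° = 9.547 m.
Σ offsets = 15.079 m.

15.1 m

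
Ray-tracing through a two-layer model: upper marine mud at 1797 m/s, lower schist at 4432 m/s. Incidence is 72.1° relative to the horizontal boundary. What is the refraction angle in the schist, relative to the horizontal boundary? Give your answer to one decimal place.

40.7°

Convert to the normal: θ₁ = 90° − 72.1° = 17.9°.
Snell's law: sin θ₂ = (V₂/V₁)·sin θ₁ = (4432/1797)·sin 17.9° = 0.7580.
θ₂ = sin⁻¹(0.7580) = 49.29° (from vertical).
From the interface: 90° − 49.29° = 40.71°.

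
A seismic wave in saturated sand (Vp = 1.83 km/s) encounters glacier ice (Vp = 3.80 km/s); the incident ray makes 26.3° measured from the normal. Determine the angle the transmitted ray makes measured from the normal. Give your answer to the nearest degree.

67°

sin θ₁/V₁ = sin θ₂/V₂ ⇒ sin θ₂ = 3.80·sin 26.3°/1.83 = 3.80·0.4431/1.83 = 0.9200.
θ₂ = arcsin 0.9200 = 66.93° from the normal.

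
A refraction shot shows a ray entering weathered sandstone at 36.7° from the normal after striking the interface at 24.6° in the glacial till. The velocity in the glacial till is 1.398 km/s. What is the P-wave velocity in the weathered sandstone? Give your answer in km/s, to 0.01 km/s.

sin 24.6° = 0.4163; sin 36.7° = 0.5976.
V₂ = V₁·(sin θ₂/sin θ₁) = 1.398·(0.5976/0.4163) = 2.01 km/s.

2.01 km/s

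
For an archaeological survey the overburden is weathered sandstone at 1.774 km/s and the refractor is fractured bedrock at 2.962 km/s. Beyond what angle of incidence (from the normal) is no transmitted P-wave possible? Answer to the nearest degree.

37°

At critical incidence the refracted ray runs along the interface (θ₂ = 90°), so sin θ_c = V₁/V₂.
θ_c = arcsin(1.774/2.962) = arcsin 0.5989 = 36.79°.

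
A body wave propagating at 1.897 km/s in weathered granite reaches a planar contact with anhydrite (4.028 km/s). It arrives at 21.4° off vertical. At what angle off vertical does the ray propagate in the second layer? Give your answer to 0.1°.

sin θ₁/V₁ = sin θ₂/V₂ ⇒ sin θ₂ = 4.028·sin 21.4°/1.897 = 4.028·0.3649/1.897 = 0.7748.
θ₂ = arcsin 0.7748 = 50.78° from the normal.

50.8°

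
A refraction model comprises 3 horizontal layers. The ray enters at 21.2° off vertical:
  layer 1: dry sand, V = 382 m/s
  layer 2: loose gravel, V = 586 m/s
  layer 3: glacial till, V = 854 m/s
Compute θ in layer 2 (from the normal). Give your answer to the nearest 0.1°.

33.7°

Snell's law across each interface conserves sin θ / V, so sin θ_2 = V_2·sin θ₁/V₁.
sin θ_2 = 586 × sin 21.2° / 382 = 0.5547.
θ_2 = arcsin 0.5547 = 33.69°.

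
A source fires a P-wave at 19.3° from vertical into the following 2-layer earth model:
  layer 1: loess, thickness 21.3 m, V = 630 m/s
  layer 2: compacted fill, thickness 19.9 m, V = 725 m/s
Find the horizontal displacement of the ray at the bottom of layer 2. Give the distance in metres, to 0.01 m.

15.64 m

Ray parameter p = sin 19.3° / 630 m/s = 5.2463e-04 s/m.
Layer 1: θ = 19.30°; offset = 21.3·tan 19.30° = 7.4592 m.
Layer 2: sin θ = p·725 = 0.3804 → θ = 22.36°; offset = 19.9·tan 22.36° = 8.1842 m.
Summing the layer offsets gives 15.6433 m.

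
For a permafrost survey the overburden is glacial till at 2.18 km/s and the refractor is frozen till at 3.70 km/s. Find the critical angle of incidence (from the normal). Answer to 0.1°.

36.1°

At critical incidence the refracted ray runs along the interface (θ₂ = 90°), so sin θ_c = V₁/V₂.
θ_c = arcsin(2.18/3.70) = arcsin 0.5892 = 36.10°.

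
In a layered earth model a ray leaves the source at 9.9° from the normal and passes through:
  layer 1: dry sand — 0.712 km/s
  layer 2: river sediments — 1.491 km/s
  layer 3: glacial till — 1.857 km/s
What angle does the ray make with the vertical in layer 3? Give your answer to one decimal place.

26.6°

Ray parameter p = sin 9.9° / 0.712 = 2.4147e-01 s/km.
sin θ_3 = p·V_3 = 2.4147e-01 × 1.857 = 0.4484.
θ_3 = arcsin 0.4484 = 26.64°.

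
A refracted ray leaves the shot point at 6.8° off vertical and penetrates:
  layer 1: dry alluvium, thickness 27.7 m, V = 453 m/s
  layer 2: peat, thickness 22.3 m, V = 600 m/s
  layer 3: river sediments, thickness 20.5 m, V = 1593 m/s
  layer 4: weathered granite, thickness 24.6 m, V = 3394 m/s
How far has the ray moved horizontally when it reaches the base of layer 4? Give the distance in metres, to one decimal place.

Ray parameter p = sin 6.8° / 453 m/s = 2.6138e-04 s/m.
Layer 1: θ = 6.80°; offset = 27.7·tan 6.80° = 3.303 m.
Layer 2: sin θ = p·600 = 0.1568 → θ = 9.02°; offset = 22.3·tan 9.02° = 3.541 m.
Layer 3: sin θ = p·1593 = 0.4164 → θ = 24.61°; offset = 20.5·tan 24.61° = 9.388 m.
Layer 4: sin θ = p·3394 = 0.8871 → θ = 62.51°; offset = 24.6·tan 62.51° = 47.282 m.
Summing the layer offsets gives 63.514 m.

63.5 m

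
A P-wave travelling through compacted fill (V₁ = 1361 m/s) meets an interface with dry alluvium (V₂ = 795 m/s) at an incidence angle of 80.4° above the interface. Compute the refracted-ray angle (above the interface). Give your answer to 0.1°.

84.4°

Convert to the normal: θ₁ = 90° − 80.4° = 9.6°.
Snell's law: sin θ₂ = (V₂/V₁)·sin θ₁ = (795/1361)·sin 9.6° = 0.0974.
θ₂ = sin⁻¹(0.0974) = 5.59° (from vertical).
From the interface: 90° − 5.59° = 84.41°.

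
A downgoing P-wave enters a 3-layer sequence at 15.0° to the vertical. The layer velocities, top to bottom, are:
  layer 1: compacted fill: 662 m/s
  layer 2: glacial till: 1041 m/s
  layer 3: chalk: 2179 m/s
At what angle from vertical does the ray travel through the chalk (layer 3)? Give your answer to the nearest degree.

58°

Ray parameter p = sin 15.0° / 662 = 3.9097e-04 s/m.
sin θ_3 = p·V_3 = 3.9097e-04 × 2179 = 0.8519.
θ_3 = 58.42° from the vertical.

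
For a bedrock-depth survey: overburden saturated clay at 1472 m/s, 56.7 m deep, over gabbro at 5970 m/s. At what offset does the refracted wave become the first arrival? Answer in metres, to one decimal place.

145.9 m

x_cross = 2h·√((V₂+V₁)/(V₂−V₁)).
(V₂+V₁)/(V₂−V₁) = (5970+1472)/(5970−1472) = 1.6545; √ = 1.2863.
x_cross = 2·56.7·1.2863 = 145.86 m.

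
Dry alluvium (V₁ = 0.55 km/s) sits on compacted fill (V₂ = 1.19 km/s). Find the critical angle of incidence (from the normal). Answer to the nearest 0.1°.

27.5°

At critical incidence the refracted ray runs along the interface (θ₂ = 90°), so sin θ_c = V₁/V₂.
θ_c = arcsin(0.55/1.19) = arcsin 0.4622 = 27.53°.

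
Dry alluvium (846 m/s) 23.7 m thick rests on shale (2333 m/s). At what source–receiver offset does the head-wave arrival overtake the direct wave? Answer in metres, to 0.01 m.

69.31 m

θ_c = arcsin(846/2333) = 21.26°, so cos θ_c = 0.9319 and tᵢ = 2h cos θ_c/V₁ = 0.0522 s.
At crossover x/V₁ = x/V₂ + tᵢ ⇒ x = tᵢ/(1/V₁ − 1/V₂) = 0.05221/(1.1820e-03 − 4.2863e-04) = 69.31 m.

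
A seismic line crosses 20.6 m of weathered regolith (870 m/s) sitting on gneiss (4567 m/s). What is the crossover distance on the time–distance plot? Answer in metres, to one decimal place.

50.0 m

θ_c = arcsin(870/4567) = 10.98°, so cos θ_c = 0.9817 and tᵢ = 2h cos θ_c/V₁ = 0.0465 s.
At crossover x/V₁ = x/V₂ + tᵢ ⇒ x = tᵢ/(1/V₁ − 1/V₂) = 0.04649/(1.1494e-03 − 2.1896e-04) = 49.96 m.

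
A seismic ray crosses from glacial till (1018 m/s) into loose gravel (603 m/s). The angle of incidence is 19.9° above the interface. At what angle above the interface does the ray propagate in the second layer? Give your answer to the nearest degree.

Angle from the normal: 90° − 19.9° = 70.1°.
Snell's law: sin θ₂ = (V₂/V₁)·sin θ₁ = (603/1018)·sin 70.1° = 0.5570.
θ₂ = sin⁻¹(0.5570) = 33.85° (from vertical).
From the interface: 90° − 33.85° = 56.15°.

56°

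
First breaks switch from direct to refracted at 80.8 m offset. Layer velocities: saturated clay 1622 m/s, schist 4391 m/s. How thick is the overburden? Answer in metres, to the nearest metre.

x_cross = 2h·√((V₂+V₁)/(V₂−V₁)) → h = x_cross / (2·√((V₂+V₁)/(V₂−V₁))).
√((V₂+V₁)/(V₂−V₁)) = √((4391+1622)/(4391−1622)) = 1.4736.
h = 80.8 / (2·1.4736) = 27.42 m.

27 m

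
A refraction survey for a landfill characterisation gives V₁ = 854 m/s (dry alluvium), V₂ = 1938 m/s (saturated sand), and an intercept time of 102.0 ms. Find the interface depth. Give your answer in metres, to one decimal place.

48.5 m

θ_c = arcsin(854/1938) = 26.15°; cos θ_c = 0.8977.
tᵢ = 2h cos θ_c/V₁ ⇒ h = tᵢ·V₁/(2 cos θ_c) = 0.102·854/(2·0.8977) = 48.52 m.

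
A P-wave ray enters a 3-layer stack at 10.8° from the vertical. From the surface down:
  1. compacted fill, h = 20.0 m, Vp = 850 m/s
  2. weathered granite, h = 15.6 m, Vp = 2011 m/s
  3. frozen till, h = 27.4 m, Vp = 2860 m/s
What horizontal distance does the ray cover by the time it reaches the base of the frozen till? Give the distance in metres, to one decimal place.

33.8 m

p = sin θ₁/V₁ = sin 10.8°/850 = 2.2045e-04 s/m is conserved through the stack.
Layer 1: θ = 10.80°; offset = 20.0·tan 10.80° = 3.815 m.
Layer 2: sin θ = p·2011 = 0.4433 → θ = 26.32°; offset = 15.6·tan 26.32° = 7.715 m.
Layer 3: sin θ = p·2860 = 0.6305 → θ = 39.09°; offset = 27.4·tan 39.09° = 22.256 m.
Total horizontal offset = 33.787 m.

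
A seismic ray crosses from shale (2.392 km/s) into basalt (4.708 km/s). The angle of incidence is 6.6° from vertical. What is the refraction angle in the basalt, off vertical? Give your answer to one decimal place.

13.1°

Snell's law: sin θ₂ = (V₂/V₁)·sin θ₁ = (4.708/2.392)·sin 6.6° = 0.2262.
θ₂ = arcsin 0.2262 = 13.07° from the normal.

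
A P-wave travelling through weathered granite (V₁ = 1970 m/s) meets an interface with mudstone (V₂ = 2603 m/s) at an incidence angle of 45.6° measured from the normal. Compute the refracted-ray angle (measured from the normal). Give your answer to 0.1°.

Snell's law: sin θ₂ = (V₂/V₁)·sin θ₁ = (2603/1970)·sin 45.6° = 0.9440.
θ₂ = sin⁻¹(0.9440) = 70.74° (from vertical).

70.7°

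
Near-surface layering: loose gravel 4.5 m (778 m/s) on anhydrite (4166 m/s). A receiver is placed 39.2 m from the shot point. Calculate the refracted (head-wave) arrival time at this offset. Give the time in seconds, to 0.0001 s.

0.0208 s

θ_c = arcsin(V₁/V₂) = arcsin(778/4166) = 10.76°, cos θ_c = 0.9824.
Intercept time tᵢ = 2h cos θ_c / V₁ = 2·4.5·0.9824/778 = 0.01136 s.
t = x/V₂ + tᵢ = 39.2/4166 + 0.01136 = 0.02077 s.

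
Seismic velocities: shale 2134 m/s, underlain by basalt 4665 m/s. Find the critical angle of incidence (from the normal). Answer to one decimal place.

At critical incidence the refracted ray runs along the interface (θ₂ = 90°), so sin θ_c = V₁/V₂.
θ_c = arcsin(2134/4665) = arcsin 0.4574 = 27.22°.

27.2°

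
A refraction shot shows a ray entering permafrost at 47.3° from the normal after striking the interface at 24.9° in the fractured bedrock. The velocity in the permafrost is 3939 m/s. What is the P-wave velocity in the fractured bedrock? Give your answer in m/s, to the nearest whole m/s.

sin 24.9° = 0.4210; sin 47.3° = 0.7349.
V₁ = V₂·(sin θ₁/sin θ₂) = 3939·(0.4210/0.7349) = 2256.67 m/s.

2257 m/s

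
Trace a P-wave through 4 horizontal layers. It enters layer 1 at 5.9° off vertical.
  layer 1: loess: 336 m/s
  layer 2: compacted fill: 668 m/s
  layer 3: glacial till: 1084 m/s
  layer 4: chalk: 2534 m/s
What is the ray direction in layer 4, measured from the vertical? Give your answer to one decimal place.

50.8°

Ray parameter p = sin 5.9° / 336 = 3.0593e-04 s/m.
sin θ_4 = p·V_4 = 3.0593e-04 × 2534 = 0.7752.
θ_4 = arcsin 0.7752 = 50.83°.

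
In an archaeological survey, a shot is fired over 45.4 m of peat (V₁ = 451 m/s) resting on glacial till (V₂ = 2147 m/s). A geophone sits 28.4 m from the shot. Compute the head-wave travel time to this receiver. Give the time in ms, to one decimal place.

210.1 ms

t = x/V₂ + 2h·√(V₂²−V₁²)/(V₁V₂).
√(V₂²−V₁²) = √(2147²−451²) = 2099.1 m/s; delay term = 2·45.4·2099.1/(451·2147) = 0.19684 s.
t = 28.4/2147 + 0.19684 = 0.21007 s.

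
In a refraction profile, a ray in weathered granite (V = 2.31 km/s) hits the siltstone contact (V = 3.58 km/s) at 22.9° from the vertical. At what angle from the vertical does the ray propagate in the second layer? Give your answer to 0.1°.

37.1°

Snell's law: sin θ₂ = (V₂/V₁)·sin θ₁ = (3.58/2.31)·sin 22.9° = 0.6031.
θ₂ = arcsin 0.6031 = 37.09° from the normal.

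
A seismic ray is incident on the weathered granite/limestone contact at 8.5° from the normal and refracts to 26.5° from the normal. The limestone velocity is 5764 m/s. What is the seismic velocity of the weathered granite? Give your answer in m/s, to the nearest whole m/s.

1909 m/s

sin 8.5° = 0.1478; sin 26.5° = 0.4462.
V₁ = V₂·(sin θ₁/sin θ₂) = 5764·(0.1478/0.4462) = 1909.41 m/s.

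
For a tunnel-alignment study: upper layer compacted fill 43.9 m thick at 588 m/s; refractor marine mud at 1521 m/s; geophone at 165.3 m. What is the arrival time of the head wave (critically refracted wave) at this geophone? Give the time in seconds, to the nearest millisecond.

θ_c = arcsin(V₁/V₂) = arcsin(588/1521) = 22.74°, cos θ_c = 0.9223.
Intercept time tᵢ = 2h cos θ_c / V₁ = 2·43.9·0.9223/588 = 0.13771 s.
t = x/V₂ + tᵢ = 165.3/1521 + 0.13771 = 0.24639 s.

0.246 s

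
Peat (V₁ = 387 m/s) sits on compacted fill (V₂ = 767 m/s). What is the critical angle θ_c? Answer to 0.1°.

30.3°

At critical incidence the refracted ray runs along the interface (θ₂ = 90°), so sin θ_c = V₁/V₂.
θ_c = arcsin(387/767) = arcsin 0.5046 = 30.30°.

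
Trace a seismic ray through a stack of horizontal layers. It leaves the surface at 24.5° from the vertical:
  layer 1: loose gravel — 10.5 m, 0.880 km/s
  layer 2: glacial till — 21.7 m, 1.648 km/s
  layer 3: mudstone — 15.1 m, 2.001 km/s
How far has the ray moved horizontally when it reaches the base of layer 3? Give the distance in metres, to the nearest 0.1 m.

74.3 m

Apply Snell's law at each interface; in layer i the horizontal offset is hᵢ·tan θᵢ.
Layer 1: θ = 24.50°; offset = 10.5·tan 24.50° = 4.785 m.
Layer 2: sin θ = 1.648·sin 24.5°/0.880 = 0.7766, θ = 50.95°; offset = 21.7·tan 50.95° = 26.750 m.
Layer 3: sin θ = 2.001·sin 24.5°/0.880 = 0.9430, θ = 70.55°; offset = 15.1·tan 70.55° = 42.769 m.
Total horizontal offset = 74.305 m.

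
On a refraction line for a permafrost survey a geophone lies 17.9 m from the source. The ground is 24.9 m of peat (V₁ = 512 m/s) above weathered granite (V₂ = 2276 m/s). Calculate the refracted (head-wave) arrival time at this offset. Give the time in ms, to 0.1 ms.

102.6 ms

t = x/V₂ + 2h·√(V₂²−V₁²)/(V₁V₂).
√(V₂²−V₁²) = √(2276²−512²) = 2217.7 m/s; delay term = 2·24.9·2217.7/(512·2276) = 0.09477 s.
t = 17.9/2276 + 0.09477 = 0.10264 s.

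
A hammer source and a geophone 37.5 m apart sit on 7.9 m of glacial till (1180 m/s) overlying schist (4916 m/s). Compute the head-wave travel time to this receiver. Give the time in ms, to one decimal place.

θ_c = arcsin(V₁/V₂) = arcsin(1180/4916) = 13.89°, cos θ_c = 0.9708.
Intercept time tᵢ = 2h cos θ_c / V₁ = 2·7.9·0.9708/1180 = 0.01300 s.
t = x/V₂ + tᵢ = 37.5/4916 + 0.01300 = 0.02063 s.

20.6 ms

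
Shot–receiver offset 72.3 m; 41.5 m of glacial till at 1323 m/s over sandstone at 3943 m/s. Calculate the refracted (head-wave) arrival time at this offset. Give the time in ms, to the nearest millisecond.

77 ms

θ_c = arcsin(V₁/V₂) = arcsin(1323/3943) = 19.60°, cos θ_c = 0.9420.
Intercept time tᵢ = 2h cos θ_c / V₁ = 2·41.5·0.9420/1323 = 0.05910 s.
t = x/V₂ + tᵢ = 72.3/3943 + 0.05910 = 0.07744 s.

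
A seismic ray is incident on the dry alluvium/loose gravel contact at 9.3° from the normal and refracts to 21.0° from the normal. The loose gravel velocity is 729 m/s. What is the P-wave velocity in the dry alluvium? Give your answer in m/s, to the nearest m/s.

329 m/s

Snell's law: sin 9.3°/V₁ = sin 21.0°/V₂.
V₁ = V₂·sin 9.3°/sin 21.0° = 729 × 0.4509 = 328.74 m/s.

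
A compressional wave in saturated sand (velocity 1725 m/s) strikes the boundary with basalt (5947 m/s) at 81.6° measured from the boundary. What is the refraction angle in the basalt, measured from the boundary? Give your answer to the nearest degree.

Angle from the normal: 90° − 81.6° = 8.4°.
sin θ₁/V₁ = sin θ₂/V₂ ⇒ sin θ₂ = 5947·sin 8.4°/1725 = 5947·0.1461/1725 = 0.5036.
θ₂ = arcsin 0.5036 = 30.24° from the normal.
From the interface: 90° − 30.24° = 59.76°.

60°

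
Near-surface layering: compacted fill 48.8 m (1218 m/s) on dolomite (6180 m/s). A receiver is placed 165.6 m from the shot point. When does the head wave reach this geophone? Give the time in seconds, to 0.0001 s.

0.1054 s

θ_c = arcsin(V₁/V₂) = arcsin(1218/6180) = 11.37°, cos θ_c = 0.9804.
Intercept time tᵢ = 2h cos θ_c / V₁ = 2·48.8·0.9804/1218 = 0.07856 s.
t = x/V₂ + tᵢ = 165.6/6180 + 0.07856 = 0.10536 s.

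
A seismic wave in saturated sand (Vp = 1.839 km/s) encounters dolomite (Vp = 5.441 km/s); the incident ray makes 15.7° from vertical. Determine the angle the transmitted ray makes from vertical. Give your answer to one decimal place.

53.2°

sin θ₁/V₁ = sin θ₂/V₂ ⇒ sin θ₂ = 5.441·sin 15.7°/1.839 = 5.441·0.2706/1.839 = 0.8006.
θ₂ = arcsin 0.8006 = 53.19° from the normal.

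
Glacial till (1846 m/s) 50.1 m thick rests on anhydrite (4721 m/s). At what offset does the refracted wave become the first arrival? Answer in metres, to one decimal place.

151.4 m

x_cross = 2h·√((V₂+V₁)/(V₂−V₁)).
(V₂+V₁)/(V₂−V₁) = (4721+1846)/(4721−1846) = 2.2842; √ = 1.5113.
x_cross = 2·50.1·1.5113 = 151.44 m.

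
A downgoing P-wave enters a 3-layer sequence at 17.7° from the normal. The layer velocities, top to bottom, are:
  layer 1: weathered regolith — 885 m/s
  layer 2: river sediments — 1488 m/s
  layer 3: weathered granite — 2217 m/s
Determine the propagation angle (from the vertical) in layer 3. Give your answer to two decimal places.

49.61°

Ray parameter p = sin 17.7° / 885 = 3.4354e-04 s/m.
sin θ_3 = p·V_3 = 3.4354e-04 × 2217 = 0.7616.
θ_3 = 49.61° from the vertical.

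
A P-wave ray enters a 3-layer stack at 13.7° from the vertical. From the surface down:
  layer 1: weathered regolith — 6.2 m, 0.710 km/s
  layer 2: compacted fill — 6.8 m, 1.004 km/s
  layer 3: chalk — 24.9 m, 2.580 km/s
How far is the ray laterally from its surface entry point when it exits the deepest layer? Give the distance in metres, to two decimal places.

46.01 m

p = sin θ₁/V₁ = sin 13.7°/0.710 = 3.3357e-01 s/km is conserved through the stack.
Layer 1: θ = 13.70°; offset = 6.2·tan 13.70° = 1.5114 m.
Layer 2: sin θ = p·1.004 = 0.3349 → θ = 19.57°; offset = 6.8·tan 19.57° = 2.4170 m.
Layer 3: sin θ = p·2.580 = 0.8606 → θ = 59.39°; offset = 24.9·tan 59.39° = 42.0812 m.
Summing the layer offsets gives 46.0095 m.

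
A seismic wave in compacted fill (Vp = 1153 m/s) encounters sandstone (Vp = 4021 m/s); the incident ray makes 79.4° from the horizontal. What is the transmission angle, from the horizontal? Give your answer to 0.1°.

50.1°

Convert to the normal: θ₁ = 90° − 79.4° = 10.6°.
sin θ₁/V₁ = sin θ₂/V₂ ⇒ sin θ₂ = 4021·sin 10.6°/1153 = 4021·0.1840/1153 = 0.6415.
θ₂ = sin⁻¹(0.6415) = 39.90° (from vertical).
From the interface: 90° − 39.90° = 50.10°.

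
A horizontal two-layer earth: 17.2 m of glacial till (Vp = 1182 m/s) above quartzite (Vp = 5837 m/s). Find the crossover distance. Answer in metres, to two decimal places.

x_cross = 2h·√((V₂+V₁)/(V₂−V₁)).
(V₂+V₁)/(V₂−V₁) = (5837+1182)/(5837−1182) = 1.5078; √ = 1.2279.
x_cross = 2·17.2·1.2279 = 42.24 m.

42.24 m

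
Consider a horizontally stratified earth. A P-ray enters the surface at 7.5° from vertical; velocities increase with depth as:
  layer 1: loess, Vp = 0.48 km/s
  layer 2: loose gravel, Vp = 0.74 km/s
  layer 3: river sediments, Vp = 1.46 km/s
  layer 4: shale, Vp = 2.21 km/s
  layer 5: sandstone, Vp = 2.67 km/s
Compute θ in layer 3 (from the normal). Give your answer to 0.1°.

23.4°

Ray parameter p = sin 7.5° / 0.48 = 2.7193e-01 s/km.
sin θ_3 = p·V_3 = 2.7193e-01 × 1.46 = 0.3970.
θ_3 = 23.39° from the vertical.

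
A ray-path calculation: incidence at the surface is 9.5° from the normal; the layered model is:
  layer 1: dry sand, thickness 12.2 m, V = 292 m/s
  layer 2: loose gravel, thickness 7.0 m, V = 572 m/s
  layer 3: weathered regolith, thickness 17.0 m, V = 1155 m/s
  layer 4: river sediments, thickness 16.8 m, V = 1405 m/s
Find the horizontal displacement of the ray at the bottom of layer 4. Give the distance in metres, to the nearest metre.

41 m

Apply Snell's law at each interface; in layer i the horizontal offset is hᵢ·tan θᵢ.
Layer 1: θ = 9.50°; offset = 12.2·tan 9.50° = 2.042 m.
Layer 2: sin θ = 572·sin 9.5°/292 = 0.3233, θ = 18.86°; offset = 7.0·tan 18.86° = 2.392 m.
Layer 3: sin θ = 1155·sin 9.5°/292 = 0.6528, θ = 40.76°; offset = 17.0·tan 40.76° = 14.651 m.
Layer 4: sin θ = 1405·sin 9.5°/292 = 0.7942, θ = 52.58°; offset = 16.8·tan 52.58° = 21.954 m.
Σ offsets = 41.038 m.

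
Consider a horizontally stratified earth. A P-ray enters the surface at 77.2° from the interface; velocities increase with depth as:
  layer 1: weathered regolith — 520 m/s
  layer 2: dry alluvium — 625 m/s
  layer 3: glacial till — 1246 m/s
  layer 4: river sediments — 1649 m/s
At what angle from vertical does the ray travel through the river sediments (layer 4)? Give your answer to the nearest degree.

45°

From the normal: θ₁ = 90° − 77.2° = 12.8°.
Snell's law across each interface conserves sin θ / V, so sin θ_4 = V_4·sin θ₁/V₁.
sin θ_4 = 1649 × sin 12.8° / 520 = 0.7026.
θ_4 = 44.63° from the vertical.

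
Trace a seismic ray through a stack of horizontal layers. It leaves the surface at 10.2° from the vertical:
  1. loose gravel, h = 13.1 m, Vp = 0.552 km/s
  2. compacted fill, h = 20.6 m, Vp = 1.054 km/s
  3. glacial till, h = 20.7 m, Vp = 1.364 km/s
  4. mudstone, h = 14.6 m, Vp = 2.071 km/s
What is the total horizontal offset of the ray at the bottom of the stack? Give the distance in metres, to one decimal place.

32.8 m

Ray parameter p = sin 10.2° / 0.552 km/s = 3.2081e-01 s/km.
Layer 1: θ = 10.20°; offset = 13.1·tan 10.20° = 2.357 m.
Layer 2: sin θ = p·1.054 = 0.3381 → θ = 19.76°; offset = 20.6·tan 19.76° = 7.401 m.
Layer 3: sin θ = p·1.364 = 0.4376 → θ = 25.95°; offset = 20.7·tan 25.95° = 10.073 m.
Layer 4: sin θ = p·2.071 = 0.6644 → θ = 41.64°; offset = 14.6·tan 41.64° = 12.979 m.
Total horizontal offset = 32.811 m.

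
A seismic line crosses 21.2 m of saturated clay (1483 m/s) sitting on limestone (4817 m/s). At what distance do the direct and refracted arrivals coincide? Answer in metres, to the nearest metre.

x_cross = 2h·√((V₂+V₁)/(V₂−V₁)).
(V₂+V₁)/(V₂−V₁) = (4817+1483)/(4817−1483) = 1.8896; √ = 1.3746.
x_cross = 2·21.2·1.3746 = 58.28 m.

58 m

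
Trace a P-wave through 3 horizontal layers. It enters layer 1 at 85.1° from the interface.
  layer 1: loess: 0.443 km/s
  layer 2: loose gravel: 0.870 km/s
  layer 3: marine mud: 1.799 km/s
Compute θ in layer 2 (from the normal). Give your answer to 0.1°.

9.7°

From the normal: θ₁ = 90° − 85.1° = 4.9°.
Ray parameter p = sin 4.9° / 0.443 = 1.9281e-01 s/km.
sin θ_2 = p·V_2 = 1.9281e-01 × 0.870 = 0.1677.
θ_2 = arcsin 0.1677 = 9.66°.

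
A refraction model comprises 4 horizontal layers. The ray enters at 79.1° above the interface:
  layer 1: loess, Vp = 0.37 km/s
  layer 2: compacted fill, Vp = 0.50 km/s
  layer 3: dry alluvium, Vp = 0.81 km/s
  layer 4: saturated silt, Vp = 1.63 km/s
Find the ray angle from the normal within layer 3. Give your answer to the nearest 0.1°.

24.5°

From the normal: θ₁ = 90° − 79.1° = 10.9°.
Ray parameter p = sin 10.9° / 0.37 = 5.1107e-01 s/km.
sin θ_3 = p·V_3 = 5.1107e-01 × 0.81 = 0.4140.
θ_3 = 24.45° from the vertical.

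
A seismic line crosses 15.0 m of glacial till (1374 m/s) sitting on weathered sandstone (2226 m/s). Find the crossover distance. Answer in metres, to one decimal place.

θ_c = arcsin(1374/2226) = 38.12°, so cos θ_c = 0.7868 and tᵢ = 2h cos θ_c/V₁ = 0.0172 s.
At crossover x/V₁ = x/V₂ + tᵢ ⇒ x = tᵢ/(1/V₁ − 1/V₂) = 0.01718/(7.2780e-04 − 4.4924e-04) = 61.67 m.

61.7 m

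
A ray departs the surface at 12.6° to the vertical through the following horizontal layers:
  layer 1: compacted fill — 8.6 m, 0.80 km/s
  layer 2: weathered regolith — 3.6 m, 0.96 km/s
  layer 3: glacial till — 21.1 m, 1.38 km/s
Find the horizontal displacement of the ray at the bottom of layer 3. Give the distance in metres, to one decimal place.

11.5 m

Ray parameter p = sin 12.6° / 0.80 km/s = 2.7268e-01 s/km.
Layer 1: θ = 12.60°; offset = 8.6·tan 12.60° = 1.922 m.
Layer 2: sin θ = p·0.96 = 0.2618 → θ = 15.18°; offset = 3.6·tan 15.18° = 0.976 m.
Layer 3: sin θ = p·1.38 = 0.3763 → θ = 22.10°; offset = 21.1·tan 22.10° = 8.570 m.
Total horizontal offset = 11.469 m.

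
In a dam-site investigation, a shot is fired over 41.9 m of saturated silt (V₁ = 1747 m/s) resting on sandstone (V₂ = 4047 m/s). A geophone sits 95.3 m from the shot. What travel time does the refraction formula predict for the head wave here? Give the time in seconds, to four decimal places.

0.0668 s

θ_c = arcsin(V₁/V₂) = arcsin(1747/4047) = 25.57°, cos θ_c = 0.9020.
Intercept time tᵢ = 2h cos θ_c / V₁ = 2·41.9·0.9020/1747 = 0.04327 s.
t = x/V₂ + tᵢ = 95.3/4047 + 0.04327 = 0.06682 s.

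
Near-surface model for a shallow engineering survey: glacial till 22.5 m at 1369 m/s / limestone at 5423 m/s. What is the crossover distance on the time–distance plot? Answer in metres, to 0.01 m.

θ_c = arcsin(1369/5423) = 14.62°, so cos θ_c = 0.9676 and tᵢ = 2h cos θ_c/V₁ = 0.0318 s.
At crossover x/V₁ = x/V₂ + tᵢ ⇒ x = tᵢ/(1/V₁ − 1/V₂) = 0.03181/(7.3046e-04 − 1.8440e-04) = 58.25 m.

58.25 m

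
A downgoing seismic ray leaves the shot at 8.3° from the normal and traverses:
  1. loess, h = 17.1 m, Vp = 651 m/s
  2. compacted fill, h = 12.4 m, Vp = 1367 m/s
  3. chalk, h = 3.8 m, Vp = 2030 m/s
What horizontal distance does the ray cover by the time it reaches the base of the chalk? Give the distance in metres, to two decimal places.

Apply Snell's law at each interface; in layer i the horizontal offset is hᵢ·tan θᵢ.
Layer 1: θ = 8.30°; offset = 17.1·tan 8.30° = 2.4946 m.
Layer 2: sin θ = 1367·sin 8.3°/651 = 0.3031, θ = 17.65°; offset = 12.4·tan 17.65° = 3.9443 m.
Layer 3: sin θ = 2030·sin 8.3°/651 = 0.4501, θ = 26.75°; offset = 3.8·tan 26.75° = 1.9156 m.
Total horizontal offset = 8.3546 m.

8.35 m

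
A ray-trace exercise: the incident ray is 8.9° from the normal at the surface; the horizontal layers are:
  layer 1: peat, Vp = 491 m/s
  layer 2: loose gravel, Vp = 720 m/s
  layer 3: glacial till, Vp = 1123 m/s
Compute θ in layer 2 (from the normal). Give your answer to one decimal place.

13.1°

Ray parameter p = sin 8.9° / 491 = 3.1509e-04 s/m.
sin θ_2 = p·V_2 = 3.1509e-04 × 720 = 0.2269.
θ_2 = arcsin 0.2269 = 13.11°.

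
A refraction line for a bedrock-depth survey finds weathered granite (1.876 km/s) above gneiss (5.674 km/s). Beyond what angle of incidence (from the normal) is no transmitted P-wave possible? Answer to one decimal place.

Critical incidence: sin θ_c = V₁/V₂ = 1.876/5.674 = 0.3306.
θ_c = arcsin 0.3306 = 19.31°.

19.3°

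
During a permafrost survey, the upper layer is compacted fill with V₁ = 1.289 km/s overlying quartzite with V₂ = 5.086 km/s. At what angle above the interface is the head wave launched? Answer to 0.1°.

At critical incidence the refracted ray runs along the interface (θ₂ = 90°), so sin θ_c = V₁/V₂.
θ_c = arcsin(1.289/5.086) = arcsin 0.2534 = 14.68°.
Measured from the interface: 90° − 14.68° = 75.32°.

75.3°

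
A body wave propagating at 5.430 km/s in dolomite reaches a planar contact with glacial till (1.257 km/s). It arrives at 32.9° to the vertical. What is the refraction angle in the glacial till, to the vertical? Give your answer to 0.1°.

7.2°

Snell's law: sin θ₂ = (V₂/V₁)·sin θ₁ = (1.257/5.430)·sin 32.9° = 0.1257.
θ₂ = sin⁻¹(0.1257) = 7.22° (from vertical).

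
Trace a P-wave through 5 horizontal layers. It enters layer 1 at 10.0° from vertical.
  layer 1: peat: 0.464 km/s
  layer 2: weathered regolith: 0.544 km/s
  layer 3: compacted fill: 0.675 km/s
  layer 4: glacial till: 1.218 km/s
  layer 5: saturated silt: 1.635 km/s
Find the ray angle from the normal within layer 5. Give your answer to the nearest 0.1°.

Ray parameter p = sin 10.0° / 0.464 = 3.7424e-01 s/km.
sin θ_5 = p·V_5 = 3.7424e-01 × 1.635 = 0.6119.
θ_5 = 37.73° from the vertical.

37.7°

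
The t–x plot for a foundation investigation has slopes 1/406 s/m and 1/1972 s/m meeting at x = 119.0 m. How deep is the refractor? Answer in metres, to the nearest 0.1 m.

x_cross = 2h·√((V₂+V₁)/(V₂−V₁)) → h = x_cross / (2·√((V₂+V₁)/(V₂−V₁))).
√((V₂+V₁)/(V₂−V₁)) = √((1972+406)/(1972−406)) = 1.2323.
h = 119.0 / (2·1.2323) = 48.28 m.

48.3 m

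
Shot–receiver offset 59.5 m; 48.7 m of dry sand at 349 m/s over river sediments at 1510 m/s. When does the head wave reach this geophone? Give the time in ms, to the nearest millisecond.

t = x/V₂ + 2h·√(V₂²−V₁²)/(V₁V₂).
√(V₂²−V₁²) = √(1510²−349²) = 1469.1 m/s; delay term = 2·48.7·1469.1/(349·1510) = 0.27153 s.
t = 59.5/1510 + 0.27153 = 0.31093 s.

311 ms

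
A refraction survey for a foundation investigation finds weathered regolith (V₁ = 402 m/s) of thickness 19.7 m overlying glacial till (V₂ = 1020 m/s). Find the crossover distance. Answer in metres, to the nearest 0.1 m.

59.8 m

θ_c = arcsin(402/1020) = 23.21°, so cos θ_c = 0.9191 and tᵢ = 2h cos θ_c/V₁ = 0.0901 s.
At crossover x/V₁ = x/V₂ + tᵢ ⇒ x = tᵢ/(1/V₁ − 1/V₂) = 0.09008/(2.4876e-03 − 9.8039e-04) = 59.77 m.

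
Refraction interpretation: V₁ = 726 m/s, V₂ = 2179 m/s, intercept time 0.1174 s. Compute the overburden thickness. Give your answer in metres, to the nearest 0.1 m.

45.2 m

h = tᵢ·V₁·V₂ / (2·√(V₂²−V₁²)).
√(V₂²−V₁²) = √(2179² − 726²) = 2054.5 m/s.
h = 0.1174 s × 726 × 2179 / (2 × 2054.5) = 45.20 m.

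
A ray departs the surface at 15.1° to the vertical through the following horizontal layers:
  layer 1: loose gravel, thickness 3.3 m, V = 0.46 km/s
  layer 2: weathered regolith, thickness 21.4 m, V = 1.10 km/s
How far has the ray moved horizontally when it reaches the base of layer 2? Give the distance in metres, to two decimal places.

Apply Snell's law at each interface; in layer i the horizontal offset is hᵢ·tan θᵢ.
Layer 1: θ = 15.10°; offset = 3.3·tan 15.10° = 0.8904 m.
Layer 2: sin θ = 1.10·sin 15.1°/0.46 = 0.6229, θ = 38.53°; offset = 21.4·tan 38.53° = 17.0416 m.
Σ offsets = 17.9320 m.

17.93 m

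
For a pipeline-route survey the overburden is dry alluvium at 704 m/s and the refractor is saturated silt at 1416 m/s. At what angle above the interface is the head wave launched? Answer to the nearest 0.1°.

At critical incidence the refracted ray runs along the interface (θ₂ = 90°), so sin θ_c = V₁/V₂.
θ_c = arcsin(704/1416) = arcsin 0.4972 = 29.81°.
Measured from the interface: 90° − 29.81° = 60.19°.

60.2°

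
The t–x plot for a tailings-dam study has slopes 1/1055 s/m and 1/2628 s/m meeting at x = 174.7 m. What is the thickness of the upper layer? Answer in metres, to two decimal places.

x_cross = 2h·√((V₂+V₁)/(V₂−V₁)) → h = x_cross / (2·√((V₂+V₁)/(V₂−V₁))).
√((V₂+V₁)/(V₂−V₁)) = √((2628+1055)/(2628−1055)) = 1.5302.
h = 174.7 / (2·1.5302) = 57.09 m.

57.09 m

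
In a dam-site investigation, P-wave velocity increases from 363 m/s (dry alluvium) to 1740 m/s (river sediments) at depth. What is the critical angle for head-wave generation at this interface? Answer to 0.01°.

At critical incidence the refracted ray runs along the interface (θ₂ = 90°), so sin θ_c = V₁/V₂.
θ_c = arcsin(363/1740) = arcsin 0.2086 = 12.04°.

12.04°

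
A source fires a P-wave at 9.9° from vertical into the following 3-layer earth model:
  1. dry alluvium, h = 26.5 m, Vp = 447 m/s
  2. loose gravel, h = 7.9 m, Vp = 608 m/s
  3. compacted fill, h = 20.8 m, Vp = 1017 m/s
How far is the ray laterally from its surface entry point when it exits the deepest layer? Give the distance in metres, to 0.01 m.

15.37 m

Ray parameter p = sin 9.9° / 447 m/s = 3.8463e-04 s/m.
Layer 1: θ = 9.90°; offset = 26.5·tan 9.90° = 4.6250 m.
Layer 2: sin θ = p·608 = 0.2339 → θ = 13.52°; offset = 7.9·tan 13.52° = 1.9001 m.
Layer 3: sin θ = p·1017 = 0.3912 → θ = 23.03°; offset = 20.8·tan 23.03° = 8.8407 m.
Total horizontal offset = 15.3658 m.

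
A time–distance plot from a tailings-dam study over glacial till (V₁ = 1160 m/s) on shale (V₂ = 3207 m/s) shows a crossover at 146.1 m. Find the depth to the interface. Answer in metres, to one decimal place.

h = (x_cross/2)·√((V₂−V₁)/(V₂+V₁)).
(V₂−V₁)/(V₂+V₁) = (3207−1160)/(3207+1160) = 0.4687; √ = 0.6846.
h = (146.1/2)·0.6846 = 50.01 m.

50.0 m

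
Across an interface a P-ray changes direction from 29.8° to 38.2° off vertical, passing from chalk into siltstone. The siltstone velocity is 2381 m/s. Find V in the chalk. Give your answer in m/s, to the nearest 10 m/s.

1910 m/s

sin 29.8° = 0.4970; sin 38.2° = 0.6184.
V₁ = V₂·(sin θ₁/sin θ₂) = 2381·(0.4970/0.6184) = 1913.45 m/s.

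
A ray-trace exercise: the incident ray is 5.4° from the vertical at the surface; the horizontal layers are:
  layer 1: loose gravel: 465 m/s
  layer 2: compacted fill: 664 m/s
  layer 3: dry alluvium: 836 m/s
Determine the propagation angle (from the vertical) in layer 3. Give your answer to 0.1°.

9.7°

Snell's law across each interface conserves sin θ / V, so sin θ_3 = V_3·sin θ₁/V₁.
sin θ_3 = 836 × sin 5.4° / 465 = 0.1692.
θ_3 = 9.74° from the vertical.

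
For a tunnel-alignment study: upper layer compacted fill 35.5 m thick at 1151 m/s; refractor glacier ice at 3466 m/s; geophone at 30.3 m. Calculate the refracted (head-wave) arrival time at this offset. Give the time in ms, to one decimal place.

66.9 ms

t = x/V₂ + 2h·√(V₂²−V₁²)/(V₁V₂).
√(V₂²−V₁²) = √(3466²−1151²) = 3269.3 m/s; delay term = 2·35.5·3269.3/(1151·3466) = 0.05818 s.
t = 30.3/3466 + 0.05818 = 0.06693 s.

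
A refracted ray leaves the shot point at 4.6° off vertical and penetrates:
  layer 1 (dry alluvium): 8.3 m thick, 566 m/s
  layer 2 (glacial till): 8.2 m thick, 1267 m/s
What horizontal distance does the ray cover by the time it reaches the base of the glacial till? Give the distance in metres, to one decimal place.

2.2 m

Apply Snell's law at each interface; in layer i the horizontal offset is hᵢ·tan θᵢ.
Layer 1: θ = 4.60°; offset = 8.3·tan 4.60° = 0.668 m.
Layer 2: sin θ = 1267·sin 4.6°/566 = 0.1795, θ = 10.34°; offset = 8.2·tan 10.34° = 1.496 m.
Σ offsets = 2.164 m.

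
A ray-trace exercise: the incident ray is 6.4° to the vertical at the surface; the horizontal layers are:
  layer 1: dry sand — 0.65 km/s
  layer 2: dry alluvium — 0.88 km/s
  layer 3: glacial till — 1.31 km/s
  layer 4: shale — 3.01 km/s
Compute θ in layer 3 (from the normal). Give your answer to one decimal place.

13.0°

Ray parameter p = sin 6.4° / 0.65 = 1.7149e-01 s/km.
sin θ_3 = p·V_3 = 1.7149e-01 × 1.31 = 0.2247.
θ_3 = 12.98° from the vertical.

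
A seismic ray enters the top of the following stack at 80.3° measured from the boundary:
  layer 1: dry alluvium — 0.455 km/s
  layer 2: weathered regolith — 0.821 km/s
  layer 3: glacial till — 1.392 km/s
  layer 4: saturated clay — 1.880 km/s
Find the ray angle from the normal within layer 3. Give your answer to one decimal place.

From the normal: θ₁ = 90° − 80.3° = 9.7°.
Ray parameter p = sin 9.7° / 0.455 = 3.7031e-01 s/km.
sin θ_3 = p·V_3 = 3.7031e-01 × 1.392 = 0.5155.
θ_3 = 31.03° from the vertical.

31.0°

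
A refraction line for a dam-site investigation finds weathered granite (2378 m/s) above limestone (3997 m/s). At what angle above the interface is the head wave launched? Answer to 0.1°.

53.5°

At critical incidence the refracted ray runs along the interface (θ₂ = 90°), so sin θ_c = V₁/V₂.
θ_c = arcsin(2378/3997) = arcsin 0.5949 = 36.51°.
Measured from the interface: 90° − 36.51° = 53.49°.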